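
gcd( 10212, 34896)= 12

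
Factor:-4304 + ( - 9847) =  -3^1*53^1*89^1 = -14151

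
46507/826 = 46507/826=56.30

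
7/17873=7/17873 =0.00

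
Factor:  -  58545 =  - 3^2*5^1*1301^1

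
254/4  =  63 + 1/2 = 63.50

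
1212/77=15 + 57/77=15.74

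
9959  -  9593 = 366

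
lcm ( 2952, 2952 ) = 2952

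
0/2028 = 0 = 0.00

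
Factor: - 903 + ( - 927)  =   - 1830  =  -2^1 * 3^1*5^1*61^1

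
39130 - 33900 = 5230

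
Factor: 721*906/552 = 108871/92 = 2^( - 2 )*7^1*23^( - 1)*103^1*151^1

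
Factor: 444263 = 61^1 * 7283^1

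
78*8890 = 693420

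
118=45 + 73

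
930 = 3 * 310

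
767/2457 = 59/189 = 0.31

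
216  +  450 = 666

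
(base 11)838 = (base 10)1009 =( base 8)1761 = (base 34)tn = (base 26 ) 1cl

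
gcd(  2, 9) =1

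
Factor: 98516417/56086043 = 13^(-1)*17^( - 1 )*19^( - 3)*37^(-1)*98516417^1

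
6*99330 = 595980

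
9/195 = 3/65 = 0.05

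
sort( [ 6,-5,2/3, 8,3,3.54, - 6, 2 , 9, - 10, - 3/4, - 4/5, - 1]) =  [ - 10, - 6, - 5,-1, - 4/5, - 3/4, 2/3, 2,3 , 3.54,6,8, 9]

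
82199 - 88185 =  - 5986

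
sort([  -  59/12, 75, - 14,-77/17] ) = [-14, - 59/12,- 77/17,75 ] 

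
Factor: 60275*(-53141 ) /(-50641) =5^2*11^1*89^( - 1 )*569^(-1)*2411^1 * 4831^1 = 3203073775/50641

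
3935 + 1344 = 5279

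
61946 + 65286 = 127232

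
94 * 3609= 339246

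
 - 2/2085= - 1 + 2083/2085 = - 0.00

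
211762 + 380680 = 592442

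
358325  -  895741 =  - 537416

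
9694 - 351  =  9343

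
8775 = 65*135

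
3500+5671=9171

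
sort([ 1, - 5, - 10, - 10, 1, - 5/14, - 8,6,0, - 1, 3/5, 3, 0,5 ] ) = [ - 10, - 10, - 8, - 5, - 1,  -  5/14,0,0, 3/5,1 , 1, 3 , 5,6 ] 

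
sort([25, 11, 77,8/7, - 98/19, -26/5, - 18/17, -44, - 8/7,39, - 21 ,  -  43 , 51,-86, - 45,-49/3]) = [ -86, - 45, - 44,- 43, - 21, - 49/3,-26/5, - 98/19,-8/7, - 18/17, 8/7, 11, 25, 39, 51, 77 ] 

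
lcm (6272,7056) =56448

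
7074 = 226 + 6848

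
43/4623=43/4623 = 0.01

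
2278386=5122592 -2844206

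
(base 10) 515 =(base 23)m9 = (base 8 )1003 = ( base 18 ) 1ab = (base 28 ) IB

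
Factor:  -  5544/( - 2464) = 9/4 = 2^( -2)* 3^2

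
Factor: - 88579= - 283^1 *313^1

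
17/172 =17/172 = 0.10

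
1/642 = 1/642 = 0.00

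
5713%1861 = 130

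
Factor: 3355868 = 2^2*17^2*2903^1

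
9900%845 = 605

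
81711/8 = 81711/8 = 10213.88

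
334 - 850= - 516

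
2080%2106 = 2080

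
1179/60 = 19  +  13/20 = 19.65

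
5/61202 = 5/61202 =0.00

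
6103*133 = 811699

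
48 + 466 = 514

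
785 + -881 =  - 96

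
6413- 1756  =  4657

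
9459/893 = 9459/893 = 10.59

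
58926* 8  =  471408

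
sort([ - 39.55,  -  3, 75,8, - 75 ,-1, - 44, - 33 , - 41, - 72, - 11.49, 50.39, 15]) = [ - 75,-72 , - 44, - 41,  -  39.55, - 33, - 11.49,-3,  -  1, 8,  15,50.39, 75] 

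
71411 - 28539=42872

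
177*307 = 54339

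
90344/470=192 + 52/235 = 192.22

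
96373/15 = 96373/15  =  6424.87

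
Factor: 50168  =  2^3*6271^1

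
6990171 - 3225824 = 3764347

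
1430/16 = 715/8 = 89.38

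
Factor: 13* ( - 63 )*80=  -  65520 = - 2^4*3^2*5^1 * 7^1 * 13^1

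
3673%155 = 108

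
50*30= 1500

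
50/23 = 50/23 = 2.17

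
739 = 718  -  -21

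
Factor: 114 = 2^1*3^1*19^1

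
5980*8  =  47840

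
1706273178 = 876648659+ 829624519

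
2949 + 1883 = 4832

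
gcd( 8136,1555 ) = 1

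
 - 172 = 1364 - 1536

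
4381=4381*1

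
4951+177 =5128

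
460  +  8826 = 9286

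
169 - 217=-48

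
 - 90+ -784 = -874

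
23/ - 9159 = -1 + 9136/9159 = -0.00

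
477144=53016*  9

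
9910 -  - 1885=11795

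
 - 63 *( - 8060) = 507780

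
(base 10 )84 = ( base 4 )1110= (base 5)314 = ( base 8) 124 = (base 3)10010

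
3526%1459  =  608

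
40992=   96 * 427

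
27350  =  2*13675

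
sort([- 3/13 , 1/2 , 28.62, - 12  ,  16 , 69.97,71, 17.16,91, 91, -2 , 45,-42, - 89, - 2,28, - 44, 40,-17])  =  [ - 89, - 44, - 42, - 17, - 12, - 2, - 2, - 3/13, 1/2,16,  17.16,  28,28.62,40, 45 , 69.97 , 71, 91,91 ] 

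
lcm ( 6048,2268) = 18144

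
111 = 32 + 79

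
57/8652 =19/2884 = 0.01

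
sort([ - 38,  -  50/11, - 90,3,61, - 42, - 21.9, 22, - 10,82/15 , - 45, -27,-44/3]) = [  -  90,- 45,- 42,- 38,  -  27,-21.9, - 44/3 , - 10, - 50/11, 3,82/15,22,61]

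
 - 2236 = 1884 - 4120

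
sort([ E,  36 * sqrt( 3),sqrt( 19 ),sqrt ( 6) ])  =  [ sqrt(6), E,sqrt(19 ), 36*  sqrt( 3)]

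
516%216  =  84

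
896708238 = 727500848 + 169207390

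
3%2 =1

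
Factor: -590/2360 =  - 2^( - 2 )=   - 1/4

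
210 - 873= - 663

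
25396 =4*6349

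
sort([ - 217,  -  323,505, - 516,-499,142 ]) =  [  -  516, - 499, - 323, - 217, 142, 505 ]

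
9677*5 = 48385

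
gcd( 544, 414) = 2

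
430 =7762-7332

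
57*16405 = 935085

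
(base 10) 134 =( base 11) 112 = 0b10000110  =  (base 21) 68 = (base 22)62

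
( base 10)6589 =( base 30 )79J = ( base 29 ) 7O6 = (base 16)19BD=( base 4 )1212331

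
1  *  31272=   31272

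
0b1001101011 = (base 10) 619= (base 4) 21223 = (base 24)11j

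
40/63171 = 40/63171=0.00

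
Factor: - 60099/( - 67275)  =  67/75 = 3^( - 1)*5^( - 2)*67^1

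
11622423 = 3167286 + 8455137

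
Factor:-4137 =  - 3^1*7^1*197^1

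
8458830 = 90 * 93987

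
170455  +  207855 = 378310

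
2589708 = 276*9383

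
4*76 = 304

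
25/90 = 5/18= 0.28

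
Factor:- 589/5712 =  - 2^( - 4 )*3^(-1)*7^( - 1)*17^( - 1 )*19^1*31^1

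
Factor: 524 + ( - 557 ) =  - 33 =- 3^1*11^1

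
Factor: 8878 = 2^1*23^1 *193^1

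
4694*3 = 14082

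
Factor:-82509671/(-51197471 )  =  3587377/2225977 = 13^( - 1) *41^1*59^1 * 83^( - 1)*1483^1 * 2063^( - 1)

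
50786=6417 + 44369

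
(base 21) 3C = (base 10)75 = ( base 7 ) 135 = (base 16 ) 4B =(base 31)2D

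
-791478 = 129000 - 920478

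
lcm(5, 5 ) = 5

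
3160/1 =3160 = 3160.00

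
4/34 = 2/17 =0.12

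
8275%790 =375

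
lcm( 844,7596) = 7596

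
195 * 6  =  1170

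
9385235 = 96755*97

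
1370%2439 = 1370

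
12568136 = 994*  12644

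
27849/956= 27849/956 = 29.13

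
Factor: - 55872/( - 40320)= 97/70  =  2^ ( - 1 )*5^ ( - 1 ) * 7^( - 1 ) * 97^1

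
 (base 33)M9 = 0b1011011111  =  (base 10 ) 735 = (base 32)mv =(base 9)1006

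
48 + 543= 591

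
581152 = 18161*32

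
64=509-445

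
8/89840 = 1/11230 = 0.00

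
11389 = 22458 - 11069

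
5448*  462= 2516976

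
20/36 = 5/9 = 0.56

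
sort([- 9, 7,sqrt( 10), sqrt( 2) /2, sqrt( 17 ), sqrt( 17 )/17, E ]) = [ - 9, sqrt( 17)/17, sqrt( 2 ) /2,  E, sqrt( 10),sqrt( 17 ),7 ] 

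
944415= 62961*15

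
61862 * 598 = 36993476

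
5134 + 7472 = 12606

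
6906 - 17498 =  - 10592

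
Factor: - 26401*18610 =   -  491322610 = - 2^1 * 5^1 *17^1*1553^1 * 1861^1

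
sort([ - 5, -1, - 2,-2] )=[ - 5,-2 , - 2,-1 ]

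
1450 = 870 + 580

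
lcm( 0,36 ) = 0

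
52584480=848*62010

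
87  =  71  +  16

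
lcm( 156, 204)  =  2652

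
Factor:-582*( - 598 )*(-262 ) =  - 2^3 * 3^1*13^1*23^1*97^1*131^1  =  -91185432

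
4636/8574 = 2318/4287 = 0.54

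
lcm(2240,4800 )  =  33600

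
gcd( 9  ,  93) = 3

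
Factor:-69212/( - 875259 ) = 2^2 * 3^( - 3)*7^( - 1) * 11^2*13^1 * 421^( - 1 )= 6292/79569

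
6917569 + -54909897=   -47992328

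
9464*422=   3993808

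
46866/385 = 121  +  281/385=121.73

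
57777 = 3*19259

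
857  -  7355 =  -6498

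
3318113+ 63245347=66563460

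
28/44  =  7/11=0.64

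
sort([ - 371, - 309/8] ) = [ - 371, - 309/8 ] 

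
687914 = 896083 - 208169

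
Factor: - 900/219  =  -2^2*3^1*5^2 * 73^( - 1 ) = - 300/73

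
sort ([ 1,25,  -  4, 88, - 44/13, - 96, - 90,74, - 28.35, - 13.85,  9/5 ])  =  [ - 96 , - 90,  -  28.35, - 13.85, -4  ,-44/13, 1, 9/5 , 25, 74,88] 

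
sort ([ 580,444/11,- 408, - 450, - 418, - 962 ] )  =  [ - 962, - 450,  -  418, - 408,444/11, 580 ] 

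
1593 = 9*177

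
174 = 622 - 448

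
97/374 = 97/374 = 0.26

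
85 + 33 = 118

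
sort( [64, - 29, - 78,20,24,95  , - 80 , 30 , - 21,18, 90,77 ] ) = [ - 80, - 78, - 29, - 21,18 , 20,24,30, 64,77,90, 95 ] 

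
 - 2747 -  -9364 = 6617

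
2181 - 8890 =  - 6709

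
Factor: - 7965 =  -3^3*5^1  *59^1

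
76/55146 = 38/27573 =0.00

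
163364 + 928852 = 1092216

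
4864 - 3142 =1722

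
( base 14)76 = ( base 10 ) 104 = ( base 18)5e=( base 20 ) 54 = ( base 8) 150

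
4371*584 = 2552664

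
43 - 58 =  - 15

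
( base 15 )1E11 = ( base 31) 6P0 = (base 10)6541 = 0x198D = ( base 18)1237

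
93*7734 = 719262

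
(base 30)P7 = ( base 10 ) 757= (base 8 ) 1365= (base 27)111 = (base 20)1hh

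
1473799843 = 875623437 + 598176406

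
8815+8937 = 17752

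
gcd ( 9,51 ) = 3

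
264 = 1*264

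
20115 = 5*4023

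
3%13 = 3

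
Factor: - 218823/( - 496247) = 3^1*11^1*17^( - 1 )*19^1*349^1*29191^( - 1) 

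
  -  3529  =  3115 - 6644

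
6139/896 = 877/128 = 6.85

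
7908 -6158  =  1750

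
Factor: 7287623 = 7^2 * 148727^1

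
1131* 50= 56550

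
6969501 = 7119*979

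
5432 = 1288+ 4144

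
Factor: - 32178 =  - 2^1*3^1*31^1*173^1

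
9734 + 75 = 9809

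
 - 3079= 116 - 3195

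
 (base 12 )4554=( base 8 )17020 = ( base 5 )221241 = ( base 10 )7696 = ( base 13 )3670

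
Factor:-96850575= - 3^2*5^2 * 29^1*14843^1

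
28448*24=682752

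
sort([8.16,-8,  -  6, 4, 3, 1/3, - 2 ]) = [- 8,-6, - 2, 1/3, 3, 4,8.16] 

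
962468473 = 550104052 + 412364421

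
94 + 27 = 121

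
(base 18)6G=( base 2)1111100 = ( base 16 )7c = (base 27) 4G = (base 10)124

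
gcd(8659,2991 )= 1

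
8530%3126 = 2278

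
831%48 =15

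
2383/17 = 140 + 3/17 = 140.18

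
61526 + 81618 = 143144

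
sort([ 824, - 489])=[-489, 824 ]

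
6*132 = 792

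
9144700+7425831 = 16570531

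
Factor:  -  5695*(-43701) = 3^1*5^1 *7^1*17^1 * 67^1*2081^1 = 248877195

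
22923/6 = 7641/2 = 3820.50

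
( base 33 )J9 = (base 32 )JS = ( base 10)636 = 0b1001111100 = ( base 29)LR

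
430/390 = 43/39= 1.10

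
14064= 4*3516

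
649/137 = 4 + 101/137 = 4.74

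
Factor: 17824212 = 2^2*3^4*7^1*29^1*271^1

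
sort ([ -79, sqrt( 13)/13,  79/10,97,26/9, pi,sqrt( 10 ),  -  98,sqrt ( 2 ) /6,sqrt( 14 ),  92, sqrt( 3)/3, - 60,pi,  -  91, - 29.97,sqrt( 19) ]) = [-98, - 91, - 79, - 60, -29.97, sqrt(2 ) /6,sqrt( 13 ) /13,sqrt( 3)/3, 26/9,pi, pi,sqrt( 10),sqrt(14), sqrt(19) , 79/10,  92 , 97 ] 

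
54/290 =27/145  =  0.19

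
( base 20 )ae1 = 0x10b9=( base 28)5CP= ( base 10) 4281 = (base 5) 114111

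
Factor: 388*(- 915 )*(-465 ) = 165084300  =  2^2*3^2 * 5^2*31^1*61^1*97^1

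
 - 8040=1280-9320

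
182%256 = 182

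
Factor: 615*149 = 91635 =3^1 * 5^1*41^1*149^1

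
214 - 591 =  -  377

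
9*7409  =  66681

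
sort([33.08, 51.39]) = [ 33.08 , 51.39 ] 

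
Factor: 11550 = 2^1*3^1*5^2 * 7^1*11^1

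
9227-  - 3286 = 12513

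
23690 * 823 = 19496870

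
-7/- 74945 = 7/74945= 0.00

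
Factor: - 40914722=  - 2^1*47^1*435263^1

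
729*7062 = 5148198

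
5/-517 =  - 5/517= - 0.01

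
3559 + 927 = 4486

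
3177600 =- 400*( - 7944 ) 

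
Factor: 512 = 2^9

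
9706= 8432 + 1274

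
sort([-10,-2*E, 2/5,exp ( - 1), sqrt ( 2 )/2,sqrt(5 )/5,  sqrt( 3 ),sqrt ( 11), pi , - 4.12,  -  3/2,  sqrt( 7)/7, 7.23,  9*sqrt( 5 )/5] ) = [ - 10, -2*E, - 4.12,-3/2, exp(-1 ), sqrt ( 7)/7,2/5, sqrt( 5 )/5,sqrt(2 )/2, sqrt( 3 ), pi,sqrt( 11), 9*sqrt( 5 ) /5, 7.23] 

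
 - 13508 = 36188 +- 49696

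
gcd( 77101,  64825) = 1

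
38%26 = 12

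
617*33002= 20362234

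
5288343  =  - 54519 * (  -  97)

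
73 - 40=33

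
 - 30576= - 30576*1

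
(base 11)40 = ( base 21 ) 22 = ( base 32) 1c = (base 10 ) 44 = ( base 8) 54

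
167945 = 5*33589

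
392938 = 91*4318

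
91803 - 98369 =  - 6566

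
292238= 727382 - 435144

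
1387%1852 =1387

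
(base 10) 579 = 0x243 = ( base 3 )210110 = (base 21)16C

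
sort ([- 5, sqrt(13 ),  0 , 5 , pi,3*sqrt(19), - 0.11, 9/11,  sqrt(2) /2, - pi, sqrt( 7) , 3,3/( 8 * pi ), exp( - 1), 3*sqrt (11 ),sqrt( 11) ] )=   [ - 5, - pi  , - 0.11, 0,3/(8*pi),exp(  -  1) , sqrt(2)/2,9/11,sqrt(7),3, pi,sqrt(11), sqrt(13),5,  3*sqrt(11),3*  sqrt ( 19 )] 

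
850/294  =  2 + 131/147 = 2.89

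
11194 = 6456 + 4738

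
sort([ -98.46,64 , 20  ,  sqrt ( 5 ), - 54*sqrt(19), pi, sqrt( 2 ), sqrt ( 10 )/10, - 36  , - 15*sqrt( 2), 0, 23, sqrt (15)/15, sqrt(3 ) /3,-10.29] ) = [  -  54*sqrt( 19), - 98.46, - 36, - 15*sqrt( 2), - 10.29, 0, sqrt(15 )/15,sqrt(10)/10, sqrt(3 ) /3, sqrt( 2 ),sqrt(5), pi, 20,23,64] 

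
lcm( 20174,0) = 0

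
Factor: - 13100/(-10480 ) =2^( - 2) * 5^1 = 5/4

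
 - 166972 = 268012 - 434984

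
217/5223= 217/5223 = 0.04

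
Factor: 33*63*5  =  10395 = 3^3*5^1 * 7^1*11^1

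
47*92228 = 4334716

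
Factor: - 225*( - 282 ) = 63450 = 2^1*3^3*5^2 *47^1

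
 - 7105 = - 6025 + - 1080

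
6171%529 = 352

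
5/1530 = 1/306=0.00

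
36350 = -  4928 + 41278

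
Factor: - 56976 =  - 2^4*3^1*1187^1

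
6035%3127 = 2908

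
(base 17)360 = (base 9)1286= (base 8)1711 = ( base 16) 3C9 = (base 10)969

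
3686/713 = 3686/713  =  5.17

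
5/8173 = 5/8173 = 0.00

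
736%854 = 736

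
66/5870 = 33/2935 = 0.01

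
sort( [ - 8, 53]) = [ - 8, 53]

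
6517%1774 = 1195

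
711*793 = 563823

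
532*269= 143108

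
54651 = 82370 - 27719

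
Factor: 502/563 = 2^1*251^1*563^( - 1 ) 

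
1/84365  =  1/84365 = 0.00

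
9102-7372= 1730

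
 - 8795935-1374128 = -10170063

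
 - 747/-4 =186 + 3/4 = 186.75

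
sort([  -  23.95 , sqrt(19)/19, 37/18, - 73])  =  [ - 73,- 23.95 , sqrt( 19) /19,37/18 ] 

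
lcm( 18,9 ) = 18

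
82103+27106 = 109209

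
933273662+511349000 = 1444622662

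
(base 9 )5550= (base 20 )a4f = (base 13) 1b30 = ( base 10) 4095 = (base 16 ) FFF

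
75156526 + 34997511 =110154037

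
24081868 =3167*7604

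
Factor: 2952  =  2^3*3^2*41^1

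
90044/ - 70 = - 1287 + 23/35 = - 1286.34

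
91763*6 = 550578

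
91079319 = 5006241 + 86073078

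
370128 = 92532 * 4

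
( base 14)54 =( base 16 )4A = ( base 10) 74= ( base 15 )4e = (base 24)32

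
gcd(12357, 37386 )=9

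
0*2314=0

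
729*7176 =5231304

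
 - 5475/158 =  - 5475/158= - 34.65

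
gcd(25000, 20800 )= 200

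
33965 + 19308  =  53273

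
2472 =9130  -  6658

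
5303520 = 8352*635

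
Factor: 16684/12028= 43/31 = 31^( - 1 ) * 43^1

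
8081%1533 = 416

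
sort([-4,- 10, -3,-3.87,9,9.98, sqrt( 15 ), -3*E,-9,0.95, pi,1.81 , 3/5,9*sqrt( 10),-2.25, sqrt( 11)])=[ - 10, - 9,-3*E, -4,-3.87,- 3, -2.25, 3/5 , 0.95, 1.81,  pi,sqrt ( 11), sqrt( 15), 9,9.98  ,  9*sqrt( 10) ] 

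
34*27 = 918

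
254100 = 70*3630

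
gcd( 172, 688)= 172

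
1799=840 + 959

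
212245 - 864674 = -652429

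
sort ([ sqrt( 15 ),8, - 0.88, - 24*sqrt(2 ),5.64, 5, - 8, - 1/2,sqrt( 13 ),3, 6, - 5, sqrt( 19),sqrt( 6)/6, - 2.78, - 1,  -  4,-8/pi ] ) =[ - 24*sqrt(2), - 8, - 5,-4 , - 2.78, - 8/pi, - 1, - 0.88, - 1/2,sqrt( 6)/6, 3,sqrt( 13),  sqrt( 15 ),sqrt( 19),5,5.64,6, 8]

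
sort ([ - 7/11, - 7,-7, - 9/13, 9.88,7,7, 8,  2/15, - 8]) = [ - 8, - 7, - 7,-9/13, - 7/11,  2/15,7,  7, 8,9.88 ] 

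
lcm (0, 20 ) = 0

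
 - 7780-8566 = - 16346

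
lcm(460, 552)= 2760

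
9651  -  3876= 5775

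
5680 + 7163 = 12843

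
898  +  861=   1759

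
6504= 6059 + 445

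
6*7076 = 42456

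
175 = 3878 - 3703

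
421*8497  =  3577237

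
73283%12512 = 10723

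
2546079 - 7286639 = -4740560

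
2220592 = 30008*74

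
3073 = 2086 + 987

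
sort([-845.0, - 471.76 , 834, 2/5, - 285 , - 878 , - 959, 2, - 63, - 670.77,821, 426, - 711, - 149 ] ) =[ - 959, - 878, - 845.0,-711,-670.77 , - 471.76, - 285 , - 149, - 63, 2/5, 2, 426 , 821, 834] 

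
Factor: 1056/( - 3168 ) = - 1/3 =- 3^(-1) 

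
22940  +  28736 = 51676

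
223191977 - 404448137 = - 181256160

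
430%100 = 30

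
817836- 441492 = 376344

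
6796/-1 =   -  6796  +  0/1 = - 6796.00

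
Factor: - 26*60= - 2^3*3^1*5^1*13^1=- 1560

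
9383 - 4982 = 4401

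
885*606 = 536310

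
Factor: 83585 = 5^1 *73^1*229^1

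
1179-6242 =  - 5063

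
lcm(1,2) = 2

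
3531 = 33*107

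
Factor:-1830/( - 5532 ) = 305/922 = 2^( - 1 )*5^1*61^1 * 461^( - 1)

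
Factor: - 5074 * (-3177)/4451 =16120098/4451 = 2^1*3^2* 43^1*59^1*353^1*4451^( - 1 ) 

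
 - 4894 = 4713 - 9607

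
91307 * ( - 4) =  - 365228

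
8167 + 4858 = 13025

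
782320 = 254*3080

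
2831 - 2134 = 697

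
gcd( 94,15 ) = 1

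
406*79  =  32074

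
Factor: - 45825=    - 3^1  *5^2*13^1*47^1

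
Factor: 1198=2^1  *  599^1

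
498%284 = 214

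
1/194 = 1/194 =0.01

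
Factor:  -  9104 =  - 2^4*569^1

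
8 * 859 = 6872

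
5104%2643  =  2461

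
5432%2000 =1432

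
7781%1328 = 1141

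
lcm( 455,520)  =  3640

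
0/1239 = 0 = 0.00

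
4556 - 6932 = - 2376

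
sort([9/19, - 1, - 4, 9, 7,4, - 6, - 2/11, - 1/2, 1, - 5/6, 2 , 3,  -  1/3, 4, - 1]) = [ - 6, - 4, - 1, - 1, - 5/6, - 1/2,-1/3, - 2/11, 9/19,  1,2, 3, 4,4, 7, 9]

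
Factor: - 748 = - 2^2*11^1*17^1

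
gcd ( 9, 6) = 3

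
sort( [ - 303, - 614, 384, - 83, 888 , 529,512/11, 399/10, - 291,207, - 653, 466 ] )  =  [ - 653, - 614, - 303, - 291, - 83, 399/10, 512/11, 207,384, 466, 529, 888] 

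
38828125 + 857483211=896311336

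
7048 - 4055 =2993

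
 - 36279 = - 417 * 87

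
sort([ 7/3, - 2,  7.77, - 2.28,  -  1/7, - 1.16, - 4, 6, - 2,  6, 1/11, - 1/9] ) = [-4, - 2.28, - 2, - 2, - 1.16,-1/7,-1/9,1/11,7/3,6, 6, 7.77 ] 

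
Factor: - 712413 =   -  3^2*13^1*6089^1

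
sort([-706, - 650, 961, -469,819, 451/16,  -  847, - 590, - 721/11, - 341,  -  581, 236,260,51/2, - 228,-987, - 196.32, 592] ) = [ -987,-847,- 706, - 650, - 590, - 581, - 469, - 341, - 228, - 196.32, - 721/11, 51/2,  451/16,  236, 260,592, 819,961 ] 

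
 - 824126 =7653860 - 8477986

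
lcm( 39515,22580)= 158060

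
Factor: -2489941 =-281^1 * 8861^1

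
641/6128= 641/6128 = 0.10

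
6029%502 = 5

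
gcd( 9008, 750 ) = 2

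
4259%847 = 24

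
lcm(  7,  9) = 63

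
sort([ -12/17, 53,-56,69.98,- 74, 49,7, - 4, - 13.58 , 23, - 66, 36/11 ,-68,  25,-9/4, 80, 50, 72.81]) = [ - 74 ,  -  68, - 66 , - 56, - 13.58, - 4,-9/4, - 12/17, 36/11, 7, 23,25,49, 50,53,69.98, 72.81,  80 ]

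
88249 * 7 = 617743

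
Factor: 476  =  2^2 * 7^1 * 17^1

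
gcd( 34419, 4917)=4917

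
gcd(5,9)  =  1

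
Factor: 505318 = 2^1*11^1*103^1*223^1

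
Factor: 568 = 2^3 * 71^1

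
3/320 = 3/320 = 0.01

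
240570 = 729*330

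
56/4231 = 56/4231=0.01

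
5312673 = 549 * 9677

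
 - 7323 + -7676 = -14999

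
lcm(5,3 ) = 15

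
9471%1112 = 575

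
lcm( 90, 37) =3330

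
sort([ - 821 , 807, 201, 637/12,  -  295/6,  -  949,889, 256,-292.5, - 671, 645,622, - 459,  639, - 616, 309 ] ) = [ - 949, - 821, - 671, - 616 , - 459, - 292.5, - 295/6,637/12,201 , 256,  309,622 , 639, 645, 807, 889]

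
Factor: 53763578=2^1*11^1*19^1*128621^1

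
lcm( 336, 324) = 9072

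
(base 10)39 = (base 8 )47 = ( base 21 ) 1i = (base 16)27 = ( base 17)25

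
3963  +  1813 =5776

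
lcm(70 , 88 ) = 3080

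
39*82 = 3198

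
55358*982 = 54361556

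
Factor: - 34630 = -2^1*5^1*3463^1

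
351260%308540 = 42720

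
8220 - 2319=5901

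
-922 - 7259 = -8181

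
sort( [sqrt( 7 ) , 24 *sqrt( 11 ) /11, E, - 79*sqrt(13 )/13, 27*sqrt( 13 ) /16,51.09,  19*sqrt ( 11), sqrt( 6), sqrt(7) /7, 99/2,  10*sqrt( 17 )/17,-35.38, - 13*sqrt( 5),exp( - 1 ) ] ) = [ - 35.38, - 13*sqrt( 5 ), - 79 * sqrt( 13 ) /13,exp( - 1),sqrt( 7)/7, 10*sqrt(17)/17,sqrt( 6),  sqrt( 7), E,  27*sqrt( 13)/16,24*sqrt (11)/11,  99/2,51.09, 19 * sqrt (11)] 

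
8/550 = 4/275=0.01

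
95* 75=7125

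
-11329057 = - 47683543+36354486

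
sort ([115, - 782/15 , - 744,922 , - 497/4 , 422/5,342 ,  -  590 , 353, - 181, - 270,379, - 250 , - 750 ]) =[-750,- 744, - 590, - 270 , - 250,-181,-497/4 , - 782/15, 422/5,  115,342  ,  353,379,922] 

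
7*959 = 6713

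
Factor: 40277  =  40277^1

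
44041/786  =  44041/786 = 56.03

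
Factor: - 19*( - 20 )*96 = 36480 = 2^7*3^1*5^1 * 19^1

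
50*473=23650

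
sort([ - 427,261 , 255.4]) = [ - 427 , 255.4, 261]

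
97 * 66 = 6402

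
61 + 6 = 67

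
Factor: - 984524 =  - 2^2*246131^1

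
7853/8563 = 7853/8563 = 0.92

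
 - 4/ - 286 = 2/143 = 0.01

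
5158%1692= 82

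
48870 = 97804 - 48934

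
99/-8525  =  - 1 + 766/775 = -0.01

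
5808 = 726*8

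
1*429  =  429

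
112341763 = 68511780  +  43829983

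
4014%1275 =189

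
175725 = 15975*11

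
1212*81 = 98172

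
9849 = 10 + 9839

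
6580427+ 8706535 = 15286962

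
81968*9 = 737712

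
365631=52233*7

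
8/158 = 4/79 = 0.05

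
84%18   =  12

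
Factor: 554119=173^1*3203^1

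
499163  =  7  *71309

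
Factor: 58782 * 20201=2^1*3^1*97^1*101^1*20201^1 = 1187455182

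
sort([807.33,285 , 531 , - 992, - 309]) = [ - 992, - 309,285,531,807.33] 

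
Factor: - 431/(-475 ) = 5^(-2) * 19^(- 1 )*431^1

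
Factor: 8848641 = 3^1*233^1*12659^1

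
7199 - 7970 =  - 771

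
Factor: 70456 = 2^3*8807^1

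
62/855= 62/855 = 0.07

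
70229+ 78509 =148738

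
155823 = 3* 51941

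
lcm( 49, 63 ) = 441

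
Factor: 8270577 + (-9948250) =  - 1677673^1 = - 1677673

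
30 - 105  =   - 75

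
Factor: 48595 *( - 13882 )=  - 2^1*5^1 * 11^1*631^1 *9719^1 = -  674595790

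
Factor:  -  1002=-2^1*3^1*167^1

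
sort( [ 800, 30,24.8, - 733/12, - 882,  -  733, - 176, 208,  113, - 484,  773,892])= [ - 882,-733,- 484, - 176, - 733/12,  24.8,  30,  113,  208, 773, 800, 892] 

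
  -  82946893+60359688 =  - 22587205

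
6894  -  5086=1808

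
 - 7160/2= - 3580 = - 3580.00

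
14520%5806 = 2908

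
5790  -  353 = 5437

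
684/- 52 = -14 + 11/13 = - 13.15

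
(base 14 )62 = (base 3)10012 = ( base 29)2s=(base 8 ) 126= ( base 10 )86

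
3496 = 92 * 38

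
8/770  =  4/385 = 0.01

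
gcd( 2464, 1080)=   8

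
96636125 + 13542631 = 110178756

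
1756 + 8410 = 10166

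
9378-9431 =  - 53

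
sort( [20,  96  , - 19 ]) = [ - 19, 20, 96 ] 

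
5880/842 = 2940/421 = 6.98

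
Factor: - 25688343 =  - 3^1 * 17^2*29629^1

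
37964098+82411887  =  120375985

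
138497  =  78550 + 59947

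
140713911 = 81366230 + 59347681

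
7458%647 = 341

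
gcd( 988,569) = 1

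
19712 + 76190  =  95902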